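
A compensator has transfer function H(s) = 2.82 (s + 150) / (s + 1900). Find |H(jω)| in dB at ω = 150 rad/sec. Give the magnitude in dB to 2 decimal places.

|j150 + 150| = √(150² + 150²) = 212.1
|j150 + 1900| = √(150² + 1900²) = 1906
|H(j150)| = 2.82 × 212.1 / 1906 = 0.31387
20 log₁₀(0.31387) = -10.065 dB

-10.06 dB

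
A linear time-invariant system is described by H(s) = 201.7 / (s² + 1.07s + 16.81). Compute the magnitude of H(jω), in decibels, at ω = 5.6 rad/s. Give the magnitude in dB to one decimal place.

|(j5.6)² + 1.07(j5.6) + 16.81| = |-14.55 + j5.992| = 15.74
|H(j5.6)| = 201.7 / 15.74 = 12.818
20 log₁₀(12.818) = 22.16 dB

22.2 dB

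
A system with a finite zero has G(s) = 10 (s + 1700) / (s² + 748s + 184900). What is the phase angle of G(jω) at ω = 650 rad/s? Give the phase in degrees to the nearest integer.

∠(j650 + 1700) = arctan(650/1700) = 20.92°
∠[(j650)² + 748(j650) + 184900] = ∠[-2.376e+05 + j4.862e+05] = 116.04°
∠G(j650) = 20.92° − 116.04° = -95.12°

-95°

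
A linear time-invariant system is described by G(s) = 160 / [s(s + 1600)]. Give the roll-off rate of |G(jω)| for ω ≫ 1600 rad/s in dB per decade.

-40 dB/decade

With 0 zeros and 2 poles, the high-frequency asymptotic slope is 20 × (0 − 2) = -40 dB/decade.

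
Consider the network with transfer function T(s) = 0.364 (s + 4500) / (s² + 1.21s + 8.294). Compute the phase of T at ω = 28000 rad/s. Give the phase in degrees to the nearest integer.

-99°

∠(j28000 + 4500) = arctan(28000/4500) = 80.87°
∠[(j28000)² + 1.21(j28000) + 8.294] = ∠[-7.84e+08 + j33880] = 180.00°
∠T(j28000) = 80.87° − 180.00° = -99.13°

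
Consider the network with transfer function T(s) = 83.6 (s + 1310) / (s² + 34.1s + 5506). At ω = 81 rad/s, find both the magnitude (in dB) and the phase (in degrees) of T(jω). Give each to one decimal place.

|j81 + 1310| = √(81² + 1310²) = 1313
|(j81)² + 34.1(j81) + 5506| = |-1055 + j2762.1| = 2957
|T(j81)| = 83.6 × 1313 / 2957 = 37.11
20 log₁₀(37.11) = 31.39 dB
∠(j81 + 1310) = arctan(81/1310) = 3.54°
∠[(j81)² + 34.1(j81) + 5506] = ∠[-1055 + j2762.1] = 110.90°
∠T(j81) = 3.54° − 110.90° = -107.37°

|T| = 31.4 dB, ∠T = -107.4°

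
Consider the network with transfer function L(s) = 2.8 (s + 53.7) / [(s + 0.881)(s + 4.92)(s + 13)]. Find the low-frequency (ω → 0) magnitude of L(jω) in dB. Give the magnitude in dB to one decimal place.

8.5 dB

L(0) = 2.8 × 53.7 / (0.881 × 4.92 × 13) = 2.6684
20 log₁₀(2.6684) = 8.52 dB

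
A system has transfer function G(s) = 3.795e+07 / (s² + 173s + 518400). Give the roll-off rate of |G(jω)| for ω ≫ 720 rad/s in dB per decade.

With 0 zeros and 2 poles, the high-frequency asymptotic slope is 20 × (0 − 2) = -40 dB/decade.

-40 dB/decade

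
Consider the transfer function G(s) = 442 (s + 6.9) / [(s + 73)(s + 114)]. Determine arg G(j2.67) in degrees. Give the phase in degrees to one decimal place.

17.7°

∠(j2.67 + 6.9) = arctan(2.67/6.9) = 21.15°
∠(j2.67 + 73) = arctan(2.67/73) = 2.09°
∠(j2.67 + 114) = arctan(2.67/114) = 1.34°
∠G(j2.67) = 21.15° − (2.09° + 1.34°) = 17.72°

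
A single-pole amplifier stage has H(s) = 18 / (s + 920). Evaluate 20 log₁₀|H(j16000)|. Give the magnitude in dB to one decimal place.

-59.0 dB

|j16000 + 920| = √(16000² + 920²) = 1.603e+04
|H(j16000)| = 18 / 1.603e+04 = 0.0011231
20 log₁₀(0.0011231) = -58.99 dB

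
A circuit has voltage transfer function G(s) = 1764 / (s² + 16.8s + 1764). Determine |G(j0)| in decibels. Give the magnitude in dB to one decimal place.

G(0) = 1764 / 1764 = 1
20 log₁₀(1) = 0.00 dB

0.0 dB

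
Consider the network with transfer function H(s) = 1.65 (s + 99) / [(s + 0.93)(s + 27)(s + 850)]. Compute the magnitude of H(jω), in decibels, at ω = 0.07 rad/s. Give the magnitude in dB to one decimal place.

|j0.07 + 99| = √(0.07² + 99²) = 99
|j0.07 + 0.93| = √(0.07² + 0.93²) = 0.9326
|j0.07 + 27| = √(0.07² + 27²) = 27
|j0.07 + 850| = √(0.07² + 850²) = 850
|H(j0.07)| = 1.65 × 99 / (0.9326 × 27 × 850) = 0.0076318
20 log₁₀(0.0076318) = -42.35 dB

-42.3 dB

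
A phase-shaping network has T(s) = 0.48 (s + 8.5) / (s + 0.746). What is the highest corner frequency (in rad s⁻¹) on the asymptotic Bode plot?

8.5 rad s⁻¹

Break frequencies occur at each pole and zero magnitude: 0.746 rad s⁻¹, 8.5 rad s⁻¹.
The highest is 8.5 rad s⁻¹.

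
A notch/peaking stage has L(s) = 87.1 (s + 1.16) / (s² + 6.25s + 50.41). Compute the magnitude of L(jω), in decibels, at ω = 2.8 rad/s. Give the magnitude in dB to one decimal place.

15.2 dB

|j2.8 + 1.16| = √(2.8² + 1.16²) = 3.031
|(j2.8)² + 6.25(j2.8) + 50.41| = |42.57 + j17.5| = 46.03
|L(j2.8)| = 87.1 × 3.031 / 46.03 = 5.7354
20 log₁₀(5.7354) = 15.17 dB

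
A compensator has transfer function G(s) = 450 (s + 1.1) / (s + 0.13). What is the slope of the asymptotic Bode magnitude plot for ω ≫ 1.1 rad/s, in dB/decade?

With 1 zero and 1 pole, the high-frequency asymptotic slope is 20 × (1 − 1) = 0 dB/decade.

0 dB/decade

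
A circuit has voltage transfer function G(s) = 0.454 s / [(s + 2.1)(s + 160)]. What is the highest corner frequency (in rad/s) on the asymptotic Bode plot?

160 rad/s

Break frequencies occur at each pole and zero magnitude: 2.1 rad/s, 160 rad/s.
The highest is 160 rad/s.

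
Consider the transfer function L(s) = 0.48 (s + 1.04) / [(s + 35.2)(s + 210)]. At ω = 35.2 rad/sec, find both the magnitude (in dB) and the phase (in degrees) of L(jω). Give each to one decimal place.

|j35.2 + 1.04| = √(35.2² + 1.04²) = 35.22
|j35.2 + 35.2| = √(35.2² + 35.2²) = 49.78
|j35.2 + 210| = √(35.2² + 210²) = 212.9
|L(j35.2)| = 0.48 × 35.22 / (49.78 × 212.9) = 0.0015947
20 log₁₀(0.0015947) = -55.95 dB
∠(j35.2 + 1.04) = arctan(35.2/1.04) = 88.31°
∠(j35.2 + 35.2) = arctan(35.2/35.2) = 45.00°
∠(j35.2 + 210) = arctan(35.2/210) = 9.52°
∠L(j35.2) = 88.31° − (45.00° + 9.52°) = 33.79°

|L| = -55.9 dB, ∠L = 33.8 deg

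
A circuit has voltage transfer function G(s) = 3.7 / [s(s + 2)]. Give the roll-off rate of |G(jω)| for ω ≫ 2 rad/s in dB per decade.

-40 dB/decade

With 0 zeros and 2 poles, the high-frequency asymptotic slope is 20 × (0 − 2) = -40 dB/decade.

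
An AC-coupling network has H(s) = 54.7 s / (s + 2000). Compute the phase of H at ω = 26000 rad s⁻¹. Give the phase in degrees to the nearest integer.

4°

∠(j26000) = 90.00°
∠(j26000 + 2000) = arctan(26000/2000) = 85.60°
∠H(j26000) = 90.00° − 85.60° = 4.40°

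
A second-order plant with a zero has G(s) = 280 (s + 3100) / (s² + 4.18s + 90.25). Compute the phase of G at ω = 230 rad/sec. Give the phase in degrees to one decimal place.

-174.7°

∠(j230 + 3100) = arctan(230/3100) = 4.24°
∠[(j230)² + 4.18(j230) + 90.25] = ∠[-52810 + j961.4] = 178.96°
∠G(j230) = 4.24° − 178.96° = -174.71°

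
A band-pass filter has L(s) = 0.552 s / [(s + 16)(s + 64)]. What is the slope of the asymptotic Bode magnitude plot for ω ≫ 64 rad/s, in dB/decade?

With 1 zero and 2 poles, the high-frequency asymptotic slope is 20 × (1 − 2) = -20 dB/decade.

-20 dB/decade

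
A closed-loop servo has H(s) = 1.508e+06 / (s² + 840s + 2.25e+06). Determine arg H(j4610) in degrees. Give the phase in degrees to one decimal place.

-168.5°

∠[(j4610)² + 840(j4610) + 2.25e+06] = ∠[-1.9002e+07 + j3.8724e+06] = 168.48°
∠H(j4610) = −168.48° = -168.48°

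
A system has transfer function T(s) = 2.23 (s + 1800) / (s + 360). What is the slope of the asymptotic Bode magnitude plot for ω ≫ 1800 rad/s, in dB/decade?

0 dB/decade

With 1 zero and 1 pole, the high-frequency asymptotic slope is 20 × (1 − 1) = 0 dB/decade.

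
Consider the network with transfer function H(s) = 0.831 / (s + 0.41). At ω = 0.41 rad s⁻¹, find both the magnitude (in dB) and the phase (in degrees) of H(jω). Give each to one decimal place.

|j0.41 + 0.41| = √(0.41² + 0.41²) = 0.5798
|H(j0.41)| = 0.831 / 0.5798 = 1.4332
20 log₁₀(1.4332) = 3.13 dB
∠(j0.41 + 0.41) = arctan(0.41/0.41) = 45.00°
∠H(j0.41) = −45.00° = -45.00°

|H| = 3.1 dB, ∠H = -45.0°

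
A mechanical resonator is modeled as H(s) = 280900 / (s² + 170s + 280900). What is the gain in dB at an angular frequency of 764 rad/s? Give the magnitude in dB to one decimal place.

|(j764)² + 170(j764) + 280900| = |-3.028e+05 + j1.2988e+05| = 3.295e+05
|H(j764)| = 280900 / 3.295e+05 = 0.85257
20 log₁₀(0.85257) = -1.39 dB

-1.4 dB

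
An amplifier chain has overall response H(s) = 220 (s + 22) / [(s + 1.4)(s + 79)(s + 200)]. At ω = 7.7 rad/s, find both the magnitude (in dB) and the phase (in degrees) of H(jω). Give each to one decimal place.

|H| = -27.7 dB, ∠H = -68.2 deg

|j7.7 + 22| = √(7.7² + 22²) = 23.31
|j7.7 + 1.4| = √(7.7² + 1.4²) = 7.826
|j7.7 + 79| = √(7.7² + 79²) = 79.37
|j7.7 + 200| = √(7.7² + 200²) = 200.1
|H(j7.7)| = 220 × 23.31 / (7.826 × 79.37 × 200.1) = 0.041243
20 log₁₀(0.041243) = -27.69 dB
∠(j7.7 + 22) = arctan(7.7/22) = 19.29°
∠(j7.7 + 1.4) = arctan(7.7/1.4) = 79.70°
∠(j7.7 + 79) = arctan(7.7/79) = 5.57°
∠(j7.7 + 200) = arctan(7.7/200) = 2.20°
∠H(j7.7) = 19.29° − (79.70° + 5.57° + 2.20°) = -68.18°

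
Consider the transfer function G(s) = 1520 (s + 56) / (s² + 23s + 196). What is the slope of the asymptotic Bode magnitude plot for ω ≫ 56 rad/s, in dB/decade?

With 1 zero and 2 poles, the high-frequency asymptotic slope is 20 × (1 − 2) = -20 dB/decade.

-20 dB/decade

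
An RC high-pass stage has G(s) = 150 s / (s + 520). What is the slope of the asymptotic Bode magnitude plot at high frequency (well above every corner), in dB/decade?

With 1 zero and 1 pole, the high-frequency asymptotic slope is 20 × (1 − 1) = 0 dB/decade.

0 dB/decade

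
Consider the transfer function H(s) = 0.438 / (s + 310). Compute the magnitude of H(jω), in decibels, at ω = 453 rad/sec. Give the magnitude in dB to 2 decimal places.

-61.96 dB

|j453 + 310| = √(453² + 310²) = 548.9
|H(j453)| = 0.438 / 548.9 = 0.00079794
20 log₁₀(0.00079794) = -61.961 dB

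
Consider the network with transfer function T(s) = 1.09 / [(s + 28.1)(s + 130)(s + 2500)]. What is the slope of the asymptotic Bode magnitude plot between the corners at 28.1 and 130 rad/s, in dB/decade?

-20 dB/decade

In this band the factors already past their corner are: pole at 28.1; net slope = -20 dB/decade.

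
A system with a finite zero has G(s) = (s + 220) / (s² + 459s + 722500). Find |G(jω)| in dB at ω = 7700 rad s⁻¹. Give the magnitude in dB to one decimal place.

-77.6 dB

|j7700 + 220| = √(7700² + 220²) = 7703
|(j7700)² + 459(j7700) + 722500| = |-5.8568e+07 + j3.5343e+06| = 5.867e+07
|G(j7700)| = 1 × 7703 / 5.867e+07 = 0.00013129
20 log₁₀(0.00013129) = -77.64 dB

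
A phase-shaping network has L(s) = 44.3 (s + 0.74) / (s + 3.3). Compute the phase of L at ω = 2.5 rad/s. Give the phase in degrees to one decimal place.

36.4°

∠(j2.5 + 0.74) = arctan(2.5/0.74) = 73.51°
∠(j2.5 + 3.3) = arctan(2.5/3.3) = 37.15°
∠L(j2.5) = 73.51° − 37.15° = 36.36°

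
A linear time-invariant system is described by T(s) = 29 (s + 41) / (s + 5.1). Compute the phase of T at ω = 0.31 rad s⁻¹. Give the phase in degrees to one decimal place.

∠(j0.31 + 41) = arctan(0.31/41) = 0.43°
∠(j0.31 + 5.1) = arctan(0.31/5.1) = 3.48°
∠T(j0.31) = 0.43° − 3.48° = -3.05°

-3.0°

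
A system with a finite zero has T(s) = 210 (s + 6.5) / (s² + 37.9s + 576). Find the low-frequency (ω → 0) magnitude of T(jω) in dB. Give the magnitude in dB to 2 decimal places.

T(0) = 210 × 6.5 / 576 = 2.3698
20 log₁₀(2.3698) = 7.494 dB

7.49 dB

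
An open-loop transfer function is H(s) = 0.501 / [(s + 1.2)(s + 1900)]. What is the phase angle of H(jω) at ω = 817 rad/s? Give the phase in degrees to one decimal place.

∠(j817 + 1.2) = arctan(817/1.2) = 89.92°
∠(j817 + 1900) = arctan(817/1900) = 23.27°
∠H(j817) = − (89.92° + 23.27°) = -113.18°

-113.2 deg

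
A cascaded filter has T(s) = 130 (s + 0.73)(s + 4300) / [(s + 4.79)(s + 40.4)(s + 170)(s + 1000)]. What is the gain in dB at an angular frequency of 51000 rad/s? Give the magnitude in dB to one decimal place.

|j51000 + 0.73| = √(51000² + 0.73²) = 5.1e+04
|j51000 + 4300| = √(51000² + 4300²) = 5.118e+04
|j51000 + 4.79| = √(51000² + 4.79²) = 5.1e+04
|j51000 + 40.4| = √(51000² + 40.4²) = 5.1e+04
|j51000 + 170| = √(51000² + 170²) = 5.1e+04
|j51000 + 1000| = √(51000² + 1000²) = 5.101e+04
|T(j51000)| = 130 × 5.1e+04 × 5.118e+04 / (5.1e+04 × 5.1e+04 × 5.1e+04 × 5.101e+04) = 5.0148e-08
20 log₁₀(5.0148e-08) = -145.99 dB

-146.0 dB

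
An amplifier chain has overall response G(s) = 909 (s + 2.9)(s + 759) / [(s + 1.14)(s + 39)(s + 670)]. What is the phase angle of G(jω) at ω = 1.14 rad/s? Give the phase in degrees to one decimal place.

∠(j1.14 + 2.9) = arctan(1.14/2.9) = 21.46°
∠(j1.14 + 759) = arctan(1.14/759) = 0.09°
∠(j1.14 + 1.14) = arctan(1.14/1.14) = 45.00°
∠(j1.14 + 39) = arctan(1.14/39) = 1.67°
∠(j1.14 + 670) = arctan(1.14/670) = 0.10°
∠G(j1.14) = 21.46° + 0.09° − (45.00° + 1.67° + 0.10°) = -25.23°

-25.2 deg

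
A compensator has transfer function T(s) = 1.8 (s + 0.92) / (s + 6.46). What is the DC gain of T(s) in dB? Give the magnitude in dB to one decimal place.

T(0) = 1.8 × 0.92 / 6.46 = 0.25635
20 log₁₀(0.25635) = -11.82 dB

-11.8 dB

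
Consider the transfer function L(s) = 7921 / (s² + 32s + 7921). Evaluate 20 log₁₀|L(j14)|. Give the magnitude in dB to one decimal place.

|(j14)² + 32(j14) + 7921| = |7725 + j448| = 7738
|L(j14)| = 7921 / 7738 = 1.0237
20 log₁₀(1.0237) = 0.20 dB

0.2 dB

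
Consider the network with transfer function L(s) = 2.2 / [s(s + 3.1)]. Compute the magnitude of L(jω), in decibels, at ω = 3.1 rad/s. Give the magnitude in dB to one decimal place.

|j3.1 + 3.1| = √(3.1² + 3.1²) = 4.384
|j3.1| = 3.1
|L(j3.1)| = 2.2 / (4.384 × 3.1) = 0.16188
20 log₁₀(0.16188) = -15.82 dB

-15.8 dB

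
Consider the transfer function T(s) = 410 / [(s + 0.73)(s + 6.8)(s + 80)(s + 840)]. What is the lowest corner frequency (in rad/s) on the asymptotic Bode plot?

Break frequencies occur at each pole and zero magnitude: 0.73 rad/s, 6.8 rad/s, 80 rad/s, 840 rad/s.
The lowest is 0.73 rad/s.

0.73 rad/s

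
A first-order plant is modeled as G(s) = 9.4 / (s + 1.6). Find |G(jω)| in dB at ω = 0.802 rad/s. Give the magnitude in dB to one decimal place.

14.4 dB

|j0.802 + 1.6| = √(0.802² + 1.6²) = 1.79
|G(j0.802)| = 9.4 / 1.79 = 5.2521
20 log₁₀(5.2521) = 14.41 dB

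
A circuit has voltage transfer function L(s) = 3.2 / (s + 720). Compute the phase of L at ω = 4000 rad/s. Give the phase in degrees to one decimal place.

-79.8 deg

∠(j4000 + 720) = arctan(4000/720) = 79.80°
∠L(j4000) = −79.80° = -79.80°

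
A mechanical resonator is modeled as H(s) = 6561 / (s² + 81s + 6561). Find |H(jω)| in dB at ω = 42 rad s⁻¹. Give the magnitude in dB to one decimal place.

1.0 dB

|(j42)² + 81(j42) + 6561| = |4797 + j3402| = 5881
|H(j42)| = 6561 / 5881 = 1.1156
20 log₁₀(1.1156) = 0.95 dB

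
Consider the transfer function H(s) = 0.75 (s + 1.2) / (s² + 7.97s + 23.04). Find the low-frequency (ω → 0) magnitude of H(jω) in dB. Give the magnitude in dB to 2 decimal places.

H(0) = 0.75 × 1.2 / 23.04 = 0.039062
20 log₁₀(0.039062) = -28.165 dB

-28.16 dB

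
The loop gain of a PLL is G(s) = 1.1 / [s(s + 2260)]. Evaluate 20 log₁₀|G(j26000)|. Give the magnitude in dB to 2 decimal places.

-175.80 dB

|j26000 + 2260| = √(26000² + 2260²) = 2.61e+04
|j26000| = 2.6e+04
|G(j26000)| = 1.1 / (2.61e+04 × 2.6e+04) = 1.6211e-09
20 log₁₀(1.6211e-09) = -175.804 dB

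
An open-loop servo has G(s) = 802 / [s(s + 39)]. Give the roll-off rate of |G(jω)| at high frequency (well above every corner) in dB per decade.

-40 dB/decade

With 0 zeros and 2 poles, the high-frequency asymptotic slope is 20 × (0 − 2) = -40 dB/decade.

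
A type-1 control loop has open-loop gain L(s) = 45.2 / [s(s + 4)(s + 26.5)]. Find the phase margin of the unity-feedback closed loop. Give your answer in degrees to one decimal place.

83.0°

Gain crossover: |L(jω)| = 1 at ω ≈ 0.424 rad/s.
∠L(j0.424) = −90° − arctan(0.424/4) − arctan(0.424/26.5) ≈ -96.97°
PM = 180° + (-96.97°) = 83.03°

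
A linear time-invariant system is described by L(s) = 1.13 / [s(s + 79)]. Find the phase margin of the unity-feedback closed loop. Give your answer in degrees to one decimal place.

90.0 deg

Gain crossover: |L(jω)| = 1 at ω ≈ 0.0143 rad/s.
∠L(j0.0143) = −90° − arctan(0.0143/79) ≈ -90.01°
PM = 180° + (-90.01°) = 89.99°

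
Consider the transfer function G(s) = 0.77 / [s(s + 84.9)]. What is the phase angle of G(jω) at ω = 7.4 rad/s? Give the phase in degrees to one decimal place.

-95.0°

∠(j7.4 + 84.9) = arctan(7.4/84.9) = 4.98°
∠(j7.4) = 90.00°
∠G(j7.4) = − (4.98° + 90.00°) = -94.98°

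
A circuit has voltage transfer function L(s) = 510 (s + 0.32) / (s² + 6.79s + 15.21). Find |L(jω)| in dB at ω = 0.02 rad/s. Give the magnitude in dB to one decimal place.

|j0.02 + 0.32| = √(0.02² + 0.32²) = 0.3206
|(j0.02)² + 6.79(j0.02) + 15.21| = |15.21 + j0.1358| = 15.21
|L(j0.02)| = 510 × 0.3206 / 15.21 = 10.751
20 log₁₀(10.751) = 20.63 dB

20.6 dB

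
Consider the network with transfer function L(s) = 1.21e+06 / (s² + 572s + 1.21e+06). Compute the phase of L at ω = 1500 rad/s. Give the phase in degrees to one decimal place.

∠[(j1500)² + 572(j1500) + 1.21e+06] = ∠[-1.04e+06 + j8.58e+05] = 140.48°
∠L(j1500) = −140.48° = -140.48°

-140.5°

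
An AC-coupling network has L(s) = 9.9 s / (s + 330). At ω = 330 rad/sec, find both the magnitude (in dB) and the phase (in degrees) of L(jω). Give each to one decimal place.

|L| = 16.9 dB, ∠L = 45.0 deg

|j330| = 330
|j330 + 330| = √(330² + 330²) = 466.7
|L(j330)| = 9.9 × 330 / 466.7 = 7.0004
20 log₁₀(7.0004) = 16.90 dB
∠(j330) = 90.00°
∠(j330 + 330) = arctan(330/330) = 45.00°
∠L(j330) = 90.00° − 45.00° = 45.00°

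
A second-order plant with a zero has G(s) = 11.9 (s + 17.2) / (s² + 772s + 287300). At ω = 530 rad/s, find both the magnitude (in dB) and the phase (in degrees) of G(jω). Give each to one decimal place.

|G| = -36.2 dB, ∠G = -1.0°

|j530 + 17.2| = √(530² + 17.2²) = 530.3
|(j530)² + 772(j530) + 287300| = |6400 + j4.0916e+05| = 4.092e+05
|G(j530)| = 11.9 × 530.3 / 4.092e+05 = 0.015421
20 log₁₀(0.015421) = -36.24 dB
∠(j530 + 17.2) = arctan(530/17.2) = 88.14°
∠[(j530)² + 772(j530) + 287300] = ∠[6400 + j4.0916e+05] = 89.10°
∠G(j530) = 88.14° − 89.10° = -0.96°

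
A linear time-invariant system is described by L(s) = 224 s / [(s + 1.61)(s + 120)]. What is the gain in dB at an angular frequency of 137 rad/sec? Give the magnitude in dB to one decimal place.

1.8 dB

|j137| = 137
|j137 + 1.61| = √(137² + 1.61²) = 137
|j137 + 120| = √(137² + 120²) = 182.1
|L(j137)| = 224 × 137 / (137 × 182.1) = 1.2298
20 log₁₀(1.2298) = 1.80 dB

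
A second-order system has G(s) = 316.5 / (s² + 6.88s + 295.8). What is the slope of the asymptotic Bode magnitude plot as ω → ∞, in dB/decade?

-40 dB/decade

With 0 zeros and 2 poles, the high-frequency asymptotic slope is 20 × (0 − 2) = -40 dB/decade.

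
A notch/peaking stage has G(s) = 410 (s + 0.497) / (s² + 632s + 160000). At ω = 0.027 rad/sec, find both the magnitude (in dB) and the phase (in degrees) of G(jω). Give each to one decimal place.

|G| = -57.9 dB, ∠G = 3.1 deg

|j0.027 + 0.497| = √(0.027² + 0.497²) = 0.4977
|(j0.027)² + 632(j0.027) + 160000| = |1.6e+05 + j17.064| = 1.6e+05
|G(j0.027)| = 410 × 0.4977 / 1.6e+05 = 0.0012754
20 log₁₀(0.0012754) = -57.89 dB
∠(j0.027 + 0.497) = arctan(0.027/0.497) = 3.11°
∠[(j0.027)² + 632(j0.027) + 160000] = ∠[1.6e+05 + j17.064] = 0.01°
∠G(j0.027) = 3.11° − 0.01° = 3.10°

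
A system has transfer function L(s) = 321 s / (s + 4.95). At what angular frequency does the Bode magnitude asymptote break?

4.95 rad s⁻¹

The single real pole at s = −4.95 gives a corner at ω = 4.95 rad s⁻¹.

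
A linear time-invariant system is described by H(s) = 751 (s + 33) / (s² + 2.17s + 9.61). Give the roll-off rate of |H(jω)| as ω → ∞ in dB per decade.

-20 dB/decade

With 1 zero and 2 poles, the high-frequency asymptotic slope is 20 × (1 − 2) = -20 dB/decade.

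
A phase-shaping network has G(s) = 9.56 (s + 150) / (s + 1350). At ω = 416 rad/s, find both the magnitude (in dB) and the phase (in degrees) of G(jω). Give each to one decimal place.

|G| = 9.5 dB, ∠G = 53.0°

|j416 + 150| = √(416² + 150²) = 442.2
|j416 + 1350| = √(416² + 1350²) = 1413
|G(j416)| = 9.56 × 442.2 / 1413 = 2.9927
20 log₁₀(2.9927) = 9.52 dB
∠(j416 + 150) = arctan(416/150) = 70.17°
∠(j416 + 1350) = arctan(416/1350) = 17.13°
∠G(j416) = 70.17° − 17.13° = 53.05°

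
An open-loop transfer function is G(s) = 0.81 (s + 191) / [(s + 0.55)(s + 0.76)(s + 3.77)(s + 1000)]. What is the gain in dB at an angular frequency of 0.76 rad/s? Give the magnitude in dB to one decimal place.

|j0.76 + 191| = √(0.76² + 191²) = 191
|j0.76 + 0.55| = √(0.76² + 0.55²) = 0.9381
|j0.76 + 0.76| = √(0.76² + 0.76²) = 1.075
|j0.76 + 3.77| = √(0.76² + 3.77²) = 3.846
|j0.76 + 1000| = √(0.76² + 1000²) = 1000
|G(j0.76)| = 0.81 × 191 / (0.9381 × 1.075 × 3.846 × 1000) = 0.039897
20 log₁₀(0.039897) = -27.98 dB

-28.0 dB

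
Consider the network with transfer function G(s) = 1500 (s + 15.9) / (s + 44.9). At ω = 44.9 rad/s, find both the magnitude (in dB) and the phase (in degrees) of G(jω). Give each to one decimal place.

|G| = 61.0 dB, ∠G = 25.5°

|j44.9 + 15.9| = √(44.9² + 15.9²) = 47.63
|j44.9 + 44.9| = √(44.9² + 44.9²) = 63.5
|G(j44.9)| = 1500 × 47.63 / 63.5 = 1125.2
20 log₁₀(1125.2) = 61.02 dB
∠(j44.9 + 15.9) = arctan(44.9/15.9) = 70.50°
∠(j44.9 + 44.9) = arctan(44.9/44.9) = 45.00°
∠G(j44.9) = 70.50° − 45.00° = 25.50°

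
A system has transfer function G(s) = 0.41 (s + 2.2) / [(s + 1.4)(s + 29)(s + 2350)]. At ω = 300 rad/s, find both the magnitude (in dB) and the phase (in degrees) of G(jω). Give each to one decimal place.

|G| = -124.8 dB, ∠G = -91.9°

|j300 + 2.2| = √(300² + 2.2²) = 300
|j300 + 1.4| = √(300² + 1.4²) = 300
|j300 + 29| = √(300² + 29²) = 301.4
|j300 + 2350| = √(300² + 2350²) = 2369
|G(j300)| = 0.41 × 300 / (300 × 301.4 × 2369) = 5.7421e-07
20 log₁₀(5.7421e-07) = -124.82 dB
∠(j300 + 2.2) = arctan(300/2.2) = 89.58°
∠(j300 + 1.4) = arctan(300/1.4) = 89.73°
∠(j300 + 29) = arctan(300/29) = 84.48°
∠(j300 + 2350) = arctan(300/2350) = 7.28°
∠G(j300) = 89.58° − (89.73° + 84.48° + 7.28°) = -91.91°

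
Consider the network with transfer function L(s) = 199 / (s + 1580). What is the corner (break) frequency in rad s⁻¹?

1580 rad s⁻¹

The single real pole at s = −1580 gives a corner at ω = 1580 rad s⁻¹.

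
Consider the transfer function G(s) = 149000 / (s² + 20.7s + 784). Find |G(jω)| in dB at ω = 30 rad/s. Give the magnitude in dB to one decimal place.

47.5 dB

|(j30)² + 20.7(j30) + 784| = |-116 + j621| = 631.7
|G(j30)| = 149000 / 631.7 = 235.86
20 log₁₀(235.86) = 47.45 dB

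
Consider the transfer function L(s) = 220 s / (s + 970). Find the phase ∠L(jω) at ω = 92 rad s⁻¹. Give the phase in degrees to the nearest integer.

∠(j92) = 90.00°
∠(j92 + 970) = arctan(92/970) = 5.42°
∠L(j92) = 90.00° − 5.42° = 84.58°

85°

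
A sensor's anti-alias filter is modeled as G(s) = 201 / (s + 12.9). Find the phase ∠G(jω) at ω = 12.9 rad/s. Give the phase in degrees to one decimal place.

∠(j12.9 + 12.9) = arctan(12.9/12.9) = 45.00°
∠G(j12.9) = −45.00° = -45.00°

-45.0°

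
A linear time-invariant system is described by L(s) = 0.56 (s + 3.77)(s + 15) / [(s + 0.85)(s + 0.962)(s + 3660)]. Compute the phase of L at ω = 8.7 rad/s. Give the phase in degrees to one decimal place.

∠(j8.7 + 3.77) = arctan(8.7/3.77) = 66.57°
∠(j8.7 + 15) = arctan(8.7/15) = 30.11°
∠(j8.7 + 0.85) = arctan(8.7/0.85) = 84.42°
∠(j8.7 + 0.962) = arctan(8.7/0.962) = 83.69°
∠(j8.7 + 3660) = arctan(8.7/3660) = 0.14°
∠L(j8.7) = 66.57° + 30.11° − (84.42° + 83.69° + 0.14°) = -71.56°

-71.6°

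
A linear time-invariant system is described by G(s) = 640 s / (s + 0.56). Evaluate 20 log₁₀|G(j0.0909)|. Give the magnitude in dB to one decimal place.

40.2 dB

|j0.0909| = 0.0909
|j0.0909 + 0.56| = √(0.0909² + 0.56²) = 0.5673
|G(j0.0909)| = 640 × 0.0909 / 0.5673 = 102.54
20 log₁₀(102.54) = 40.22 dB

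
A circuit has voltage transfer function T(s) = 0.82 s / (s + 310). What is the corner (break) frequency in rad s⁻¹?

310 rad s⁻¹

The single real pole at s = −310 gives a corner at ω = 310 rad s⁻¹.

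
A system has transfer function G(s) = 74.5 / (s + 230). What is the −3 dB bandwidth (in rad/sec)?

For a single-pole low-pass, the −3 dB point is at the pole: ω = 230 rad/sec.

230 rad/sec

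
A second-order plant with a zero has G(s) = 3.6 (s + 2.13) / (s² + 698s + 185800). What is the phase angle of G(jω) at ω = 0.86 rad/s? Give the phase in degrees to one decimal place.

∠(j0.86 + 2.13) = arctan(0.86/2.13) = 21.99°
∠[(j0.86)² + 698(j0.86) + 185800] = ∠[1.858e+05 + j600.28] = 0.19°
∠G(j0.86) = 21.99° − 0.19° = 21.80°

21.8°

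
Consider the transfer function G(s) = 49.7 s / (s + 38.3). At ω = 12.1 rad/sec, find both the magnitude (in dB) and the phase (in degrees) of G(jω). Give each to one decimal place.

|G| = 23.5 dB, ∠G = 72.5 deg

|j12.1| = 12.1
|j12.1 + 38.3| = √(12.1² + 38.3²) = 40.17
|G(j12.1)| = 49.7 × 12.1 / 40.17 = 14.972
20 log₁₀(14.972) = 23.51 dB
∠(j12.1) = 90.00°
∠(j12.1 + 38.3) = arctan(12.1/38.3) = 17.53°
∠G(j12.1) = 90.00° − 17.53° = 72.47°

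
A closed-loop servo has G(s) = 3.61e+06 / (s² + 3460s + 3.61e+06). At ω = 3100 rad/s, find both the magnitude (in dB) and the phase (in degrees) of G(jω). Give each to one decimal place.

|(j3100)² + 3460(j3100) + 3.61e+06| = |-6e+06 + j1.0726e+07| = 1.229e+07
|G(j3100)| = 3.61e+06 / 1.229e+07 = 0.29373
20 log₁₀(0.29373) = -10.64 dB
∠[(j3100)² + 3460(j3100) + 3.61e+06] = ∠[-6e+06 + j1.0726e+07] = 119.22°
∠G(j3100) = −119.22° = -119.22°

|G| = -10.6 dB, ∠G = -119.2°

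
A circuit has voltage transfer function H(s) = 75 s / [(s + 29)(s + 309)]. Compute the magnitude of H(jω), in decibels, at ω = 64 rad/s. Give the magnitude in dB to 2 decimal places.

|j64| = 64
|j64 + 29| = √(64² + 29²) = 70.26
|j64 + 309| = √(64² + 309²) = 315.6
|H(j64)| = 75 × 64 / (70.26 × 315.6) = 0.21649
20 log₁₀(0.21649) = -13.291 dB

-13.29 dB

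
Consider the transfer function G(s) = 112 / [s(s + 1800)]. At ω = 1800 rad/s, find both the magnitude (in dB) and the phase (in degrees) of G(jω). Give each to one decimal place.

|G| = -92.2 dB, ∠G = -135.0°

|j1800 + 1800| = √(1800² + 1800²) = 2546
|j1800| = 1800
|G(j1800)| = 112 / (2546 × 1800) = 2.4443e-05
20 log₁₀(2.4443e-05) = -92.24 dB
∠(j1800 + 1800) = arctan(1800/1800) = 45.00°
∠(j1800) = 90.00°
∠G(j1800) = − (45.00° + 90.00°) = -135.00°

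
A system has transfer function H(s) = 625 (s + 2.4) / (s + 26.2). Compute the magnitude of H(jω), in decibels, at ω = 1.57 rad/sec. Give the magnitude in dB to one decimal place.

36.7 dB

|j1.57 + 2.4| = √(1.57² + 2.4²) = 2.868
|j1.57 + 26.2| = √(1.57² + 26.2²) = 26.25
|H(j1.57)| = 625 × 2.868 / 26.25 = 68.291
20 log₁₀(68.291) = 36.69 dB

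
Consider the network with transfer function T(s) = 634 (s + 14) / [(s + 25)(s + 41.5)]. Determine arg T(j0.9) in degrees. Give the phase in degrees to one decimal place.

0.4°

∠(j0.9 + 14) = arctan(0.9/14) = 3.68°
∠(j0.9 + 25) = arctan(0.9/25) = 2.06°
∠(j0.9 + 41.5) = arctan(0.9/41.5) = 1.24°
∠T(j0.9) = 3.68° − (2.06° + 1.24°) = 0.37°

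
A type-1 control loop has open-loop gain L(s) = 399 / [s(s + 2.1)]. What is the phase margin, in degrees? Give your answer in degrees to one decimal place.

Gain crossover: |L(jω)| = 1 at ω ≈ 19.9 rad s⁻¹.
∠L(j19.9) = −90° − arctan(19.9/2.1) ≈ -173.98°
PM = 180° + (-173.98°) = 6.02°

6.0°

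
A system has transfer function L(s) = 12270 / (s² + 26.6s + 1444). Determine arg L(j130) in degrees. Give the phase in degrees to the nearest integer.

∠[(j130)² + 26.6(j130) + 1444] = ∠[-15456 + j3458] = 167.39°
∠L(j130) = −167.39° = -167.39°

-167 deg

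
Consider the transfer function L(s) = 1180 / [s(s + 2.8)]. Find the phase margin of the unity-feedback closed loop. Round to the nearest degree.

Gain crossover: |L(jω)| = 1 at ω ≈ 34.3 rad/sec.
∠L(j34.3) = −90° − arctan(34.3/2.8) ≈ -175.33°
PM = 180° + (-175.33°) = 4.67°

5°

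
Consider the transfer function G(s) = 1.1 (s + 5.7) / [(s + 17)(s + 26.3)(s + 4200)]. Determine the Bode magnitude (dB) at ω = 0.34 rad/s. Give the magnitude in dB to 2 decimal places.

|j0.34 + 5.7| = √(0.34² + 5.7²) = 5.71
|j0.34 + 17| = √(0.34² + 17²) = 17
|j0.34 + 26.3| = √(0.34² + 26.3²) = 26.3
|j0.34 + 4200| = √(0.34² + 4200²) = 4200
|G(j0.34)| = 1.1 × 5.71 / (17 × 26.3 × 4200) = 3.344e-06
20 log₁₀(3.344e-06) = -109.515 dB

-109.51 dB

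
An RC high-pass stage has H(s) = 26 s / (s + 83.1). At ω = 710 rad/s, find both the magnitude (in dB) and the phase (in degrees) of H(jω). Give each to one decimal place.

|H| = 28.2 dB, ∠H = 6.7°

|j710| = 710
|j710 + 83.1| = √(710² + 83.1²) = 714.8
|H(j710)| = 26 × 710 / 714.8 = 25.824
20 log₁₀(25.824) = 28.24 dB
∠(j710) = 90.00°
∠(j710 + 83.1) = arctan(710/83.1) = 83.32°
∠H(j710) = 90.00° − 83.32° = 6.68°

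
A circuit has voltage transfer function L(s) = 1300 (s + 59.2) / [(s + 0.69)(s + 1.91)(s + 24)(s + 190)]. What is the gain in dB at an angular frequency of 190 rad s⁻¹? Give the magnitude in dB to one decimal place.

|j190 + 59.2| = √(190² + 59.2²) = 199
|j190 + 0.69| = √(190² + 0.69²) = 190
|j190 + 1.91| = √(190² + 1.91²) = 190
|j190 + 24| = √(190² + 24²) = 191.5
|j190 + 190| = √(190² + 190²) = 268.7
|L(j190)| = 1300 × 199 / (190 × 190 × 191.5 × 268.7) = 0.00013926
20 log₁₀(0.00013926) = -77.12 dB

-77.1 dB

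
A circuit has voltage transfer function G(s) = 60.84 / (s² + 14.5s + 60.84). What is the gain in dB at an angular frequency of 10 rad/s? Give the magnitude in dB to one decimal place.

|(j10)² + 14.5(j10) + 60.84| = |-39.16 + j145| = 150.2
|G(j10)| = 60.84 / 150.2 = 0.40507
20 log₁₀(0.40507) = -7.85 dB

-7.8 dB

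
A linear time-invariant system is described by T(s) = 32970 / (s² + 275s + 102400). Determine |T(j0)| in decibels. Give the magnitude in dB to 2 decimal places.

T(0) = 32970 / 102400 = 0.32197
20 log₁₀(0.32197) = -9.844 dB

-9.84 dB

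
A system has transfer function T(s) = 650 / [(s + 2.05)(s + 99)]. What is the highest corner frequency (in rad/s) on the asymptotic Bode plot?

Break frequencies occur at each pole and zero magnitude: 2.05 rad/s, 99 rad/s.
The highest is 99 rad/s.

99 rad/s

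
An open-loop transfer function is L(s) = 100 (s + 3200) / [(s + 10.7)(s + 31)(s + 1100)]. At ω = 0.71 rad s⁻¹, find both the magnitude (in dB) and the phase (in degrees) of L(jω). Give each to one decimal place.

|L| = -1.2 dB, ∠L = -5.1°

|j0.71 + 3200| = √(0.71² + 3200²) = 3200
|j0.71 + 10.7| = √(0.71² + 10.7²) = 10.72
|j0.71 + 31| = √(0.71² + 31²) = 31.01
|j0.71 + 1100| = √(0.71² + 1100²) = 1100
|L(j0.71)| = 100 × 3200 / (10.72 × 31.01 × 1100) = 0.87487
20 log₁₀(0.87487) = -1.16 dB
∠(j0.71 + 3200) = arctan(0.71/3200) = 0.01°
∠(j0.71 + 10.7) = arctan(0.71/10.7) = 3.80°
∠(j0.71 + 31) = arctan(0.71/31) = 1.31°
∠(j0.71 + 1100) = arctan(0.71/1100) = 0.04°
∠L(j0.71) = 0.01° − (3.80° + 1.31° + 0.04°) = -5.13°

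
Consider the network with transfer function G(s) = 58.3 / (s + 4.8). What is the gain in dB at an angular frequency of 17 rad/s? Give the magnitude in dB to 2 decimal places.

10.37 dB

|j17 + 4.8| = √(17² + 4.8²) = 17.66
|G(j17)| = 58.3 / 17.66 = 3.3004
20 log₁₀(3.3004) = 10.371 dB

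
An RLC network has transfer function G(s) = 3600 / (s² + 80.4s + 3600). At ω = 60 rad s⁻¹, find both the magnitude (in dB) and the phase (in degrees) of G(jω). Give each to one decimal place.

|G| = -2.5 dB, ∠G = -90.0°

|(j60)² + 80.4(j60) + 3600| = |0 + j4824| = 4824
|G(j60)| = 3600 / 4824 = 0.74627
20 log₁₀(0.74627) = -2.54 dB
∠[(j60)² + 80.4(j60) + 3600] = ∠[0 + j4824] = 90.00°
∠G(j60) = −90.00° = -90.00°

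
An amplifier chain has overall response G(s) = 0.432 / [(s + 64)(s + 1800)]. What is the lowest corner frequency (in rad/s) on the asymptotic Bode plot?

Break frequencies occur at each pole and zero magnitude: 64 rad/s, 1800 rad/s.
The lowest is 64 rad/s.

64 rad/s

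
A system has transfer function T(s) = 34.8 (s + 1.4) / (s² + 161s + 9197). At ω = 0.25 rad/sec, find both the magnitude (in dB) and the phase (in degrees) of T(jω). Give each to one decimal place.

|T| = -45.4 dB, ∠T = 9.9°

|j0.25 + 1.4| = √(0.25² + 1.4²) = 1.422
|(j0.25)² + 161(j0.25) + 9197| = |9196.9 + j40.25| = 9197
|T(j0.25)| = 34.8 × 1.422 / 9197 = 0.0053812
20 log₁₀(0.0053812) = -45.38 dB
∠(j0.25 + 1.4) = arctan(0.25/1.4) = 10.12°
∠[(j0.25)² + 161(j0.25) + 9197] = ∠[9196.9 + j40.25] = 0.25°
∠T(j0.25) = 10.12° − 0.25° = 9.87°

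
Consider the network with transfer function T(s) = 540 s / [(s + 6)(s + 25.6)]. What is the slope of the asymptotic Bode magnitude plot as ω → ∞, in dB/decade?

-20 dB/decade

With 1 zero and 2 poles, the high-frequency asymptotic slope is 20 × (1 − 2) = -20 dB/decade.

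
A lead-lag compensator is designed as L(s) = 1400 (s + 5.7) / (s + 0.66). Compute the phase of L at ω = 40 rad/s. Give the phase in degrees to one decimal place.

∠(j40 + 5.7) = arctan(40/5.7) = 81.89°
∠(j40 + 0.66) = arctan(40/0.66) = 89.05°
∠L(j40) = 81.89° − 89.05° = -7.16°

-7.2 deg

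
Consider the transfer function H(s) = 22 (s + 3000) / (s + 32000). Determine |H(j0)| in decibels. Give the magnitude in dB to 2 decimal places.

H(0) = 22 × 3000 / 32000 = 2.0625
20 log₁₀(2.0625) = 6.288 dB

6.29 dB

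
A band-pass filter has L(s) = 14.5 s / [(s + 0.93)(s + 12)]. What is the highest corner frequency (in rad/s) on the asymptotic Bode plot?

12 rad/s

Break frequencies occur at each pole and zero magnitude: 0.93 rad/s, 12 rad/s.
The highest is 12 rad/s.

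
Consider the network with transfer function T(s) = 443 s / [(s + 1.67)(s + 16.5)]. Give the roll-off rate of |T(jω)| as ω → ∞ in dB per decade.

-20 dB/decade

With 1 zero and 2 poles, the high-frequency asymptotic slope is 20 × (1 − 2) = -20 dB/decade.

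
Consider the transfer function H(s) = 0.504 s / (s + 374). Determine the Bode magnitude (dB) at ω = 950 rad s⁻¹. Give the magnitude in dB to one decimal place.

-6.6 dB

|j950| = 950
|j950 + 374| = √(950² + 374²) = 1021
|H(j950)| = 0.504 × 950 / 1021 = 0.46897
20 log₁₀(0.46897) = -6.58 dB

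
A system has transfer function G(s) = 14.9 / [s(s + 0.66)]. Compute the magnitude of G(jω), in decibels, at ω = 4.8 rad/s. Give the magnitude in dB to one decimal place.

|j4.8 + 0.66| = √(4.8² + 0.66²) = 4.845
|j4.8| = 4.8
|G(j4.8)| = 14.9 / (4.845 × 4.8) = 0.64067
20 log₁₀(0.64067) = -3.87 dB

-3.9 dB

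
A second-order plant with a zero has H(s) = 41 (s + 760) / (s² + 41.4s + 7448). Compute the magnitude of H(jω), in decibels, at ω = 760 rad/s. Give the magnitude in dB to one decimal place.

|j760 + 760| = √(760² + 760²) = 1075
|(j760)² + 41.4(j760) + 7448| = |-5.7015e+05 + j31464| = 5.71e+05
|H(j760)| = 41 × 1075 / 5.71e+05 = 0.077172
20 log₁₀(0.077172) = -22.25 dB

-22.3 dB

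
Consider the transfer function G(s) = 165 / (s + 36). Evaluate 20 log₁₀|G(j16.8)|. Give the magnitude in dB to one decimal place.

|j16.8 + 36| = √(16.8² + 36²) = 39.73
|G(j16.8)| = 165 / 39.73 = 4.1533
20 log₁₀(4.1533) = 12.37 dB

12.4 dB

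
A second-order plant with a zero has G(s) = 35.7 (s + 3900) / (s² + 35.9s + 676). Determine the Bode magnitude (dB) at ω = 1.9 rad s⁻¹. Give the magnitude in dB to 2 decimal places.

|j1.9 + 3900| = √(1.9² + 3900²) = 3900
|(j1.9)² + 35.9(j1.9) + 676| = |672.39 + j68.21| = 675.8
|G(j1.9)| = 35.7 × 3900 / 675.8 = 206.01
20 log₁₀(206.01) = 46.278 dB

46.28 dB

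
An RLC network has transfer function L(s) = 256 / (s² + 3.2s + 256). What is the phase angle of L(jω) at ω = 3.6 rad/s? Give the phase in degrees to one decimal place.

-2.7°

∠[(j3.6)² + 3.2(j3.6) + 256] = ∠[243.04 + j11.52] = 2.71°
∠L(j3.6) = −2.71° = -2.71°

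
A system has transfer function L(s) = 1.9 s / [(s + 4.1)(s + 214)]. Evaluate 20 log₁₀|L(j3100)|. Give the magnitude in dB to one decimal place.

-64.3 dB

|j3100| = 3100
|j3100 + 4.1| = √(3100² + 4.1²) = 3100
|j3100 + 214| = √(3100² + 214²) = 3107
|L(j3100)| = 1.9 × 3100 / (3100 × 3107) = 0.00061145
20 log₁₀(0.00061145) = -64.27 dB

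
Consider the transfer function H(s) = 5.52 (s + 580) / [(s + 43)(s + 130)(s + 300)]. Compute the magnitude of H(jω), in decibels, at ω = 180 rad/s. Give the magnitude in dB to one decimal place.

|j180 + 580| = √(180² + 580²) = 607.3
|j180 + 43| = √(180² + 43²) = 185.1
|j180 + 130| = √(180² + 130²) = 222
|j180 + 300| = √(180² + 300²) = 349.9
|H(j180)| = 5.52 × 607.3 / (185.1 × 222 × 349.9) = 0.00023318
20 log₁₀(0.00023318) = -72.65 dB

-72.6 dB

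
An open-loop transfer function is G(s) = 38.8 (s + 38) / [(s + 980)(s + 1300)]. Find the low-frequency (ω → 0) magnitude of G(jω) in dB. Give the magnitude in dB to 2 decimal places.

G(0) = 38.8 × 38 / (980 × 1300) = 0.0011573
20 log₁₀(0.0011573) = -58.731 dB

-58.73 dB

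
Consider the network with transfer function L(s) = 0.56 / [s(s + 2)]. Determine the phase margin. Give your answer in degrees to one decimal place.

82.1°

Gain crossover: |L(jω)| = 1 at ω ≈ 0.277 rad s⁻¹.
∠L(j0.277) = −90° − arctan(0.277/2) ≈ -97.90°
PM = 180° + (-97.90°) = 82.10°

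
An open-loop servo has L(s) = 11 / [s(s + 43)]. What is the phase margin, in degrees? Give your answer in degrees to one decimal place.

Gain crossover: |L(jω)| = 1 at ω ≈ 0.256 rad/sec.
∠L(j0.256) = −90° − arctan(0.256/43) ≈ -90.34°
PM = 180° + (-90.34°) = 89.66°

89.7°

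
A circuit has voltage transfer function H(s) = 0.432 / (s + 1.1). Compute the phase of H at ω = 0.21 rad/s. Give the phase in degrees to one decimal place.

∠(j0.21 + 1.1) = arctan(0.21/1.1) = 10.81°
∠H(j0.21) = −10.81° = -10.81°

-10.8 deg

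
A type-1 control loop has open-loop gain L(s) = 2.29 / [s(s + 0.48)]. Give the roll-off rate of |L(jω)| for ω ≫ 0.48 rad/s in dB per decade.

With 0 zeros and 2 poles, the high-frequency asymptotic slope is 20 × (0 − 2) = -40 dB/decade.

-40 dB/decade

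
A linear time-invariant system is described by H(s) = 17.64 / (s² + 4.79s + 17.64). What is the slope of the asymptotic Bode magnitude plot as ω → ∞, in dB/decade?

-40 dB/decade

With 0 zeros and 2 poles, the high-frequency asymptotic slope is 20 × (0 − 2) = -40 dB/decade.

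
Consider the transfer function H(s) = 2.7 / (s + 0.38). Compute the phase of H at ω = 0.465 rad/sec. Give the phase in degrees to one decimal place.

-50.7°

∠(j0.465 + 0.38) = arctan(0.465/0.38) = 50.74°
∠H(j0.465) = −50.74° = -50.74°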